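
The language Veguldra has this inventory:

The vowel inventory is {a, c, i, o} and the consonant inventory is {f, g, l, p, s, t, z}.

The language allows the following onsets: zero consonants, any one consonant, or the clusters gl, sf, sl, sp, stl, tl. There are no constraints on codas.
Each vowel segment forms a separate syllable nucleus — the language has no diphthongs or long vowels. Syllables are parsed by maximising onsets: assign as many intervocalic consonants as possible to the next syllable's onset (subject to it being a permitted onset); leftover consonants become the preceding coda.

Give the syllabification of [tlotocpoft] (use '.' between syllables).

tlo.to.c.poft

The vowels are o, o, c, o — 4 nuclei, so 4 syllables.
/o…o/ gap (V1→V2): /t/ is a single consonant, so it becomes the next onset.
/o…c/ gap (V2→V3): hiatus — the boundary sits between the two vowels.
/c…o/ gap (V3→V4): /p/ → onset of the next syllable (single consonants are always licit onsets).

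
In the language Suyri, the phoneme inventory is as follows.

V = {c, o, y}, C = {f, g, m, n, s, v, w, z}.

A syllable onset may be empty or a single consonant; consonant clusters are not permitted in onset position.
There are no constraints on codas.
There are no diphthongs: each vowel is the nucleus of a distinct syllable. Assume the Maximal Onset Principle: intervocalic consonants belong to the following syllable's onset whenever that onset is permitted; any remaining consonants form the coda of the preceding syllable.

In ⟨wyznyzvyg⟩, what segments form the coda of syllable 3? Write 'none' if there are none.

g

Vowels present: y, y, y; each is a nucleus, giving 3 syllables.
σ1/σ2 boundary: /zn/ — longest licit onset from the right is /n/, leaving /z/ as coda.
σ2/σ3 boundary: /zv/; trying suffixes from longest down, /v/ is the first permitted one, so coda /z/ | onset /v/.
So the parse is wyz.nyz.vyg.
Syllable 3 is /vyg/: onset /v/, nucleus /y/, coda /g/.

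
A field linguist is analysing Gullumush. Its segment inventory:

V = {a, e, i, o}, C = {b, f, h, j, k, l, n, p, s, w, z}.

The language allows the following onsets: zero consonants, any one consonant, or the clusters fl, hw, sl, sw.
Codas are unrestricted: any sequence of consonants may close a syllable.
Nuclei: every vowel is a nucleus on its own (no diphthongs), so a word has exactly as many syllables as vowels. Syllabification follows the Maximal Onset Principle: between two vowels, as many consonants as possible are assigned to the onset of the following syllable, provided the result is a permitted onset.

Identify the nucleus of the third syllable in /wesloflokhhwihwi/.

Vowels present: e, o, o, i, i; each is a nucleus, giving 5 syllables.
The third nucleus (vowel 3 from the left) is /o/.

o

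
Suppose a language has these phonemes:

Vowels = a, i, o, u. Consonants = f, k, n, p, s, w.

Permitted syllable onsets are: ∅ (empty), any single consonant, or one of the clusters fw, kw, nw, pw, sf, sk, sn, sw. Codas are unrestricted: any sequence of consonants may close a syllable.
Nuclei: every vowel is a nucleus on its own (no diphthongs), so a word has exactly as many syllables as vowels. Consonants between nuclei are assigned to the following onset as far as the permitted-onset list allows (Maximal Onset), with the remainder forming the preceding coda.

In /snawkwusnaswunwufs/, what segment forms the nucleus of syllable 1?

a

The vowels are a, u, a, u, u — 5 nuclei, so 5 syllables.
The first nucleus (vowel 1 from the left) is /a/.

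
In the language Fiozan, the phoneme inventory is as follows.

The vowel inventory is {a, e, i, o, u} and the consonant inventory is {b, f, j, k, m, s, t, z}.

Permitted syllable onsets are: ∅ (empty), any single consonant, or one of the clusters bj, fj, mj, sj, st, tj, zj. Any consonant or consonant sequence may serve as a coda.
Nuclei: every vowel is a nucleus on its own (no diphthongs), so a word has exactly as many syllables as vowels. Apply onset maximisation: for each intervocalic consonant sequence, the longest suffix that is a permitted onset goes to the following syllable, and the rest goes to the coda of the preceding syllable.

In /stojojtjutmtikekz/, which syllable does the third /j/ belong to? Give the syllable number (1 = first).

3

Nuclei (vowels): o, o, u, i, e → 5 syllables.
σ1/σ2 boundary: just /j/ — single C goes to the following onset.
σ2/σ3 boundary: /jtj/ — longest licit onset from the right is /tj/, leaving /j/ as coda.
σ3/σ4 boundary: /tmt/ splits as /tm/ + /t/ (/t/ is the longest suffix that is a licit onset).
σ4/σ5 boundary: /k/ → onset of the next syllable (single consonants are always licit onsets).
So the parse is sto.joj.tjutm.ti.kekz.
The third /j/ is in the onset of syllable 3 (/tjutm/).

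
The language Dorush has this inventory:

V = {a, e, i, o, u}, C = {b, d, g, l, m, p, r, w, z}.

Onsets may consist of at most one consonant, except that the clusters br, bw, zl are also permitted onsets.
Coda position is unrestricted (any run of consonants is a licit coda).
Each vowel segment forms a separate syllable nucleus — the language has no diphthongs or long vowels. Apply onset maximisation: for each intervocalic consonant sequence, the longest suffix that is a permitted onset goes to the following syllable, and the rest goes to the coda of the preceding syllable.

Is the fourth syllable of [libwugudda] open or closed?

open

The vowels are i, u, u, a — 4 nuclei, so 4 syllables.
Between /i/ (V1) and /u/ (V2): cluster /bw/ — /bw/ is itself a permitted onset, so the whole cluster goes right; preceding coda = ∅.
Between /u/ (V2) and /u/ (V3): just /g/ — single C goes to the following onset.
Between /u/ (V3) and /a/ (V4): cluster /dd/ — the longest permitted-onset suffix is /d/; onset = /d/, preceding coda = /d/.
Putting it together: li.bwu.gud.da.
Syllable 4 is /da/; it ends in its nucleus with no coda, so it is open.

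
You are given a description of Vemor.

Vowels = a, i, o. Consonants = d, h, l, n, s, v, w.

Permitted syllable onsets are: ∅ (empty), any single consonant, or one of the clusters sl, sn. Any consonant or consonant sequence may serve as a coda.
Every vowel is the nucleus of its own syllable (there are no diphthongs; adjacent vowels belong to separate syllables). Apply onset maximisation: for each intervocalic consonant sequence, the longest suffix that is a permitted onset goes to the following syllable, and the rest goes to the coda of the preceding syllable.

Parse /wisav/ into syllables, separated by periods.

wi.sav

Vowels present: i, a; each is a nucleus, giving 2 syllables.
Between /i/ (V1) and /a/ (V2): /s/ → onset of the next syllable (single consonants are always licit onsets).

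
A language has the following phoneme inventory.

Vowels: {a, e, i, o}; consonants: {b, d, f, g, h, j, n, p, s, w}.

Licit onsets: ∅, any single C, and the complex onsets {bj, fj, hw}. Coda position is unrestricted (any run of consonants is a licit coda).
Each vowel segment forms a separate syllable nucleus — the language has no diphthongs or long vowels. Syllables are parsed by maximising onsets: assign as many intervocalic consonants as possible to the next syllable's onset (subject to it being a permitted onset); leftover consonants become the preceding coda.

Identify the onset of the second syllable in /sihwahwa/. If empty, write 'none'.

Nuclei (vowels): i, a, a → 3 syllables.
/i…a/ gap (V1→V2): /hw/ is a licit onset in full, so it all attaches to the next syllable.
/a…a/ gap (V2→V3): /hw/ is a licit onset in full, so it all attaches to the next syllable.
Putting it together: si.hwa.hwa.
Syllable 2 is /hwa/: onset /hw/, nucleus /a/, coda ∅.

hw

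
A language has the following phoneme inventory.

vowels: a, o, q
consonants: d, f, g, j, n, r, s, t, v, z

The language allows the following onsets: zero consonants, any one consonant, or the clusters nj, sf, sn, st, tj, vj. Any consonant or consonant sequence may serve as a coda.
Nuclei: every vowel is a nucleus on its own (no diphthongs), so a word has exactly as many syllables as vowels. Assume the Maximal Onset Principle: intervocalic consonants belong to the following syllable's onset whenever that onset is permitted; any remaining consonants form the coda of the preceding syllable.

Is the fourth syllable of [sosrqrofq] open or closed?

open

Vowels present: o, q, o, q; each is a nucleus, giving 4 syllables.
/o…q/ gap (V1→V2): /sr/ — longest licit onset from the right is /r/, leaving /s/ as coda.
/q…o/ gap (V2→V3): /r/ is a single consonant, so it becomes the next onset.
/o…q/ gap (V3→V4): /f/ is a single consonant, so it becomes the next onset.
Syllabification: sos.rq.ro.fq.
Syllable 4 is /fq/; it ends in its nucleus with no coda, so it is open.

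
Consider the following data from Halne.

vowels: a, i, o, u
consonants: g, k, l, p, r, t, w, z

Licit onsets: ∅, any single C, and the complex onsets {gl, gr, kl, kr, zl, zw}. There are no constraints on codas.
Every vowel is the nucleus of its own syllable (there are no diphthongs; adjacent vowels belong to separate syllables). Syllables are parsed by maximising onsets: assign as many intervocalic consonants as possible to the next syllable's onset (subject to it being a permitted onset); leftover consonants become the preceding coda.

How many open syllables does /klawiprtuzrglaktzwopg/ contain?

Vowels present: a, i, u, a, o; each is a nucleus, giving 5 syllables.
Between /a/ (V1) and /i/ (V2): /w/ is a single consonant, so it becomes the next onset.
Between /i/ (V2) and /u/ (V3): /prt/ — longest licit onset from the right is /t/, leaving /pr/ as coda.
Between /u/ (V3) and /a/ (V4): /zrgl/; trying suffixes from longest down, /gl/ is the first permitted one, so coda /zr/ | onset /gl/.
Between /a/ (V4) and /o/ (V5): /ktzw/ splits as /kt/ + /zw/ (/zw/ is the longest suffix that is a licit onset).
Result: kla.wipr.tuzr.glakt.zwopg.
Classifying each syllable: /kla/ (open), /wipr/ (closed), /tuzr/ (closed), /glakt/ (closed), /zwopg/ (closed).
Open syllables: 1.

1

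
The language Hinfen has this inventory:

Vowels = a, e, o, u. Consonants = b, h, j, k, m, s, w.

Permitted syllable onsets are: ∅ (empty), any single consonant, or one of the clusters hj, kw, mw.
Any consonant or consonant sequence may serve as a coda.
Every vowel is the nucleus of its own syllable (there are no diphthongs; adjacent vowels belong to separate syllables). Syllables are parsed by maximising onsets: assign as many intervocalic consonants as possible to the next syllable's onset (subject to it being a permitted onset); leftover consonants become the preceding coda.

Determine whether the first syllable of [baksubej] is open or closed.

Nuclei (vowels): a, u, e → 3 syllables.
Between /a/ (V1) and /u/ (V2): /ks/ — longest licit onset from the right is /s/, leaving /k/ as coda.
Between /u/ (V2) and /e/ (V3): just /b/ — single C goes to the following onset.
Putting it together: bak.su.bej.
Syllable 1 is /bak/ with coda /k/, so it is closed.

closed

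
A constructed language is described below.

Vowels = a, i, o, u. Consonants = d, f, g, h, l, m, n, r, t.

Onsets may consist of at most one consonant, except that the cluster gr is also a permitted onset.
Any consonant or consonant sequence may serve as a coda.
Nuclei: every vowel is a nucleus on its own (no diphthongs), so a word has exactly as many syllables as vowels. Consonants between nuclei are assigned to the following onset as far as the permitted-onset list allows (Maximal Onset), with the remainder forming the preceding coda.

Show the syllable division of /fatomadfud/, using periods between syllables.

The vowels are a, o, a, u — 4 nuclei, so 4 syllables.
Between /a/ (V1) and /o/ (V2): just /t/ — single C goes to the following onset.
Between /o/ (V2) and /a/ (V3): /m/ is a single consonant, so it becomes the next onset.
Between /a/ (V3) and /u/ (V4): /df/ splits as /d/ + /f/ (/f/ is the longest suffix that is a licit onset).

fa.to.mad.fud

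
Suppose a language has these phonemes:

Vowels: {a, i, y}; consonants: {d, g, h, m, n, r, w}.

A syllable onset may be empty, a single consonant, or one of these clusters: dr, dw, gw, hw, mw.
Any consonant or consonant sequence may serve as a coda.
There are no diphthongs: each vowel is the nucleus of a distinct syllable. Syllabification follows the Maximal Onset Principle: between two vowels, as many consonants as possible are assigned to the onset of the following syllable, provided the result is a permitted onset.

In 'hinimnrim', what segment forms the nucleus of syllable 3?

Nuclei (vowels): i, i, i → 3 syllables.
The third nucleus (vowel 3 from the left) is /i/.

i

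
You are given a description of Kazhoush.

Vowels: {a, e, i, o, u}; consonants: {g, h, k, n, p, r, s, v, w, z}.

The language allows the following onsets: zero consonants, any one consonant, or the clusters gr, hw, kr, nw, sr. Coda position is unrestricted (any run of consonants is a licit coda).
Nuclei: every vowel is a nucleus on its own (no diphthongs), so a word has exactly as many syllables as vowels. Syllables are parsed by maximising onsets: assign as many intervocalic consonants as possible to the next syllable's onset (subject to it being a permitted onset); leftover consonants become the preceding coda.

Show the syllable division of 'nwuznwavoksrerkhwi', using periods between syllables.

nwuz.nwa.vok.srerk.hwi

Nuclei (vowels): u, a, o, e, i → 5 syllables.
V1 /u/ – V2 /a/: cluster /znw/ — the longest permitted-onset suffix is /nw/; onset = /nw/, preceding coda = /z/.
V2 /a/ – V3 /o/: /v/ is a single consonant, so it becomes the next onset.
V3 /o/ – V4 /e/: cluster /ksr/ — the longest permitted-onset suffix is /sr/; onset = /sr/, preceding coda = /k/.
V4 /e/ – V5 /i/: cluster /rkhw/ — the longest permitted-onset suffix is /hw/; onset = /hw/, preceding coda = /rk/.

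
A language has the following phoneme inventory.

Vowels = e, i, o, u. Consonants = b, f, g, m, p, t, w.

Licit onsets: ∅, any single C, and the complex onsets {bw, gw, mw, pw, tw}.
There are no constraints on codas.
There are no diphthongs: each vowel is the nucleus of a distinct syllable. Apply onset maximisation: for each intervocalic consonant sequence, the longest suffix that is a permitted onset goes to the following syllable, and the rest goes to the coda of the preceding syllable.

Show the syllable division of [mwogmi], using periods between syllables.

The vowels are o, i — 2 nuclei, so 2 syllables.
V1 /o/ – V2 /i/: /gm/ splits as /g/ + /m/ (/m/ is the longest suffix that is a licit onset).

mwog.mi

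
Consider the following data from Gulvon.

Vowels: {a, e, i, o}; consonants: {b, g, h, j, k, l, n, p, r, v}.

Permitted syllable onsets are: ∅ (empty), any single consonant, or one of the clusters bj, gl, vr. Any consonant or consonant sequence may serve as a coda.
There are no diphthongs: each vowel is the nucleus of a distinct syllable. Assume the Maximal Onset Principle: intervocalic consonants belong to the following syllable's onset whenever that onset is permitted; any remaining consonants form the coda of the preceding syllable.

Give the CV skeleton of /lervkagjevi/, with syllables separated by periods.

CVCC.CVC.CV.CV

The vowels are e, a, e, i — 4 nuclei, so 4 syllables.
Between /e/ (V1) and /a/ (V2): /rvk/ splits as /rv/ + /k/ (/k/ is the longest suffix that is a licit onset).
Between /a/ (V2) and /e/ (V3): /gj/ splits as /g/ + /j/ (/j/ is the longest suffix that is a licit onset).
Between /e/ (V3) and /i/ (V4): just /v/ — single C goes to the following onset.
Syllabification: lerv.kag.je.vi.
Mapping each syllable to C/V: /lerv/ → CVCC, /kag/ → CVC, /je/ → CV, /vi/ → CV.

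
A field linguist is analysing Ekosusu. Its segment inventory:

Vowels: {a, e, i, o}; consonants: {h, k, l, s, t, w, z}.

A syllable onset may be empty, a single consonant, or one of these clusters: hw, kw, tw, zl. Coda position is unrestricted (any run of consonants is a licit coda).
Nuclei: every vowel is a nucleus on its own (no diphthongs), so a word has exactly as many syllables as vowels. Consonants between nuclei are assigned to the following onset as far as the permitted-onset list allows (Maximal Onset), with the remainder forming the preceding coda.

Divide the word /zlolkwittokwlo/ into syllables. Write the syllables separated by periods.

zlol.kwit.tokw.lo

Nuclei (vowels): o, i, o, o → 4 syllables.
/o…i/ gap (V1→V2): cluster /lkw/ — the longest permitted-onset suffix is /kw/; onset = /kw/, preceding coda = /l/.
/i…o/ gap (V2→V3): cluster /tt/ — the longest permitted-onset suffix is /t/; onset = /t/, preceding coda = /t/.
/o…o/ gap (V3→V4): /kwl/; trying suffixes from longest down, /l/ is the first permitted one, so coda /kw/ | onset /l/.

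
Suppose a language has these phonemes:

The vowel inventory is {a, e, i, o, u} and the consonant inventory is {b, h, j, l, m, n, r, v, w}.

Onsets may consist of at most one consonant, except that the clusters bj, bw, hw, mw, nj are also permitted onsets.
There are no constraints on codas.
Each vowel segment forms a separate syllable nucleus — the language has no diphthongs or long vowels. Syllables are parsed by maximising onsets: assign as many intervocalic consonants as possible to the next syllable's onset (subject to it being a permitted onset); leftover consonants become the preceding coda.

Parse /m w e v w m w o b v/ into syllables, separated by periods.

Nuclei (vowels): e, o → 2 syllables.
V1 /e/ – V2 /o/: /vwmw/ — longest licit onset from the right is /mw/, leaving /vw/ as coda.

mwevw.mwobv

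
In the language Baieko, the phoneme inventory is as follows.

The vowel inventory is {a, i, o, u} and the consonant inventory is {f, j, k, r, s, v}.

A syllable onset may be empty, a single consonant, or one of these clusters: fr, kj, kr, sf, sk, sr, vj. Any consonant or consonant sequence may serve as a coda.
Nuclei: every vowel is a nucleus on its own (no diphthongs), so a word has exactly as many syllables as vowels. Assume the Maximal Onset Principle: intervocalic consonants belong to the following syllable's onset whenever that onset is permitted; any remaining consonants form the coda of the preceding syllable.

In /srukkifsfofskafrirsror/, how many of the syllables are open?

1

The vowels are u, i, o, a, i, o — 6 nuclei, so 6 syllables.
/u…i/ gap (V1→V2): /kk/; trying suffixes from longest down, /k/ is the first permitted one, so coda /k/ | onset /k/.
/i…o/ gap (V2→V3): /fsf/ splits as /f/ + /sf/ (/sf/ is the longest suffix that is a licit onset).
/o…a/ gap (V3→V4): /fsk/; trying suffixes from longest down, /sk/ is the first permitted one, so coda /f/ | onset /sk/.
/a…i/ gap (V4→V5): /fr/ — entire cluster is a permitted onset → onset /fr/, coda ∅.
/i…o/ gap (V5→V6): /rsr/ — longest licit onset from the right is /sr/, leaving /r/ as coda.
Putting it together: sruk.kif.sfof.ska.frir.sror.
Classifying each syllable: /sruk/ (closed), /kif/ (closed), /sfof/ (closed), /ska/ (open), /frir/ (closed), /sror/ (closed).
Open syllables: 1.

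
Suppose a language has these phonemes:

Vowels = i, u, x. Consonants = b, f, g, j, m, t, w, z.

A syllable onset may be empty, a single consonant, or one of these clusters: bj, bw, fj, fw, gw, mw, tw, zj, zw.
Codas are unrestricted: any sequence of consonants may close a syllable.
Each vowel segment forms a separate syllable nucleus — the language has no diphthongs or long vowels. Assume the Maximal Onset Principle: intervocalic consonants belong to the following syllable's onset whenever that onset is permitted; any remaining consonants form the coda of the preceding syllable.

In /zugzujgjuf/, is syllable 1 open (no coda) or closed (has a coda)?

closed

The vowels are u, u, u — 3 nuclei, so 3 syllables.
V1 /u/ – V2 /u/: /gz/ — longest licit onset from the right is /z/, leaving /g/ as coda.
V2 /u/ – V3 /u/: cluster /jgj/ — the longest permitted-onset suffix is /j/; onset = /j/, preceding coda = /jg/.
Result: zug.zujg.juf.
Syllable 1 is /zug/ with coda /g/, so it is closed.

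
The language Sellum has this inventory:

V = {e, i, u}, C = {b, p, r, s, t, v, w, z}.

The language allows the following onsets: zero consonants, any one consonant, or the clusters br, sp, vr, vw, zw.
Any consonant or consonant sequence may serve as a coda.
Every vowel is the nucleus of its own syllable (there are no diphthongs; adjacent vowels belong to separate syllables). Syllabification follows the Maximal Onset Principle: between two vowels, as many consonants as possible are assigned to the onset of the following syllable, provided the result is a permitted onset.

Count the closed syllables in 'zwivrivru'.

0

Nuclei (vowels): i, i, u → 3 syllables.
Between /i/ (V1) and /i/ (V2): /vr/ — entire cluster is a permitted onset → onset /vr/, coda ∅.
Between /i/ (V2) and /u/ (V3): /vr/ is a licit onset in full, so it all attaches to the next syllable.
Syllabification: zwi.vri.vru.
Classifying each syllable: /zwi/ (open), /vri/ (open), /vru/ (open).
Closed syllables: 0.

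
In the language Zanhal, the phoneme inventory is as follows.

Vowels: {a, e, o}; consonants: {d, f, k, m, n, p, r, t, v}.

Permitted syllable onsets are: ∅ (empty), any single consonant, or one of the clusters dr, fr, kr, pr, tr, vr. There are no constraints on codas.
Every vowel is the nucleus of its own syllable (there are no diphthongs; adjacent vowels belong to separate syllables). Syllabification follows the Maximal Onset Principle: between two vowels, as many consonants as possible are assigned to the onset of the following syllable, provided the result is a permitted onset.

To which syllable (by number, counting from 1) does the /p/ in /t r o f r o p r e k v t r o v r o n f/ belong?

3

The vowels are o, o, e, o, o — 5 nuclei, so 5 syllables.
σ1/σ2 boundary: cluster /fr/ — /fr/ is itself a permitted onset, so the whole cluster goes right; preceding coda = ∅.
σ2/σ3 boundary: /pr/ is a licit onset in full, so it all attaches to the next syllable.
σ3/σ4 boundary: cluster /kvtr/ — the longest permitted-onset suffix is /tr/; onset = /tr/, preceding coda = /kv/.
σ4/σ5 boundary: cluster /vr/ — /vr/ is itself a permitted onset, so the whole cluster goes right; preceding coda = ∅.
Syllabification: tro.fro.prekv.tro.vronf.
The /p/ is in the onset of syllable 3 (/prekv/).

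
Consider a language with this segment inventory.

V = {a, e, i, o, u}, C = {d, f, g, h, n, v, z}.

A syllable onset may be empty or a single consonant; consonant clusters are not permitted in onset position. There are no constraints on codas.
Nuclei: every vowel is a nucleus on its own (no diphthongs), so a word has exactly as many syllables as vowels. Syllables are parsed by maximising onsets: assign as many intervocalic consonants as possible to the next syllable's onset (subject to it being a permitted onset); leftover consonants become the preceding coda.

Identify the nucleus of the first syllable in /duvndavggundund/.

The vowels are u, a, u, u — 4 nuclei, so 4 syllables.
The first nucleus (vowel 1 from the left) is /u/.

u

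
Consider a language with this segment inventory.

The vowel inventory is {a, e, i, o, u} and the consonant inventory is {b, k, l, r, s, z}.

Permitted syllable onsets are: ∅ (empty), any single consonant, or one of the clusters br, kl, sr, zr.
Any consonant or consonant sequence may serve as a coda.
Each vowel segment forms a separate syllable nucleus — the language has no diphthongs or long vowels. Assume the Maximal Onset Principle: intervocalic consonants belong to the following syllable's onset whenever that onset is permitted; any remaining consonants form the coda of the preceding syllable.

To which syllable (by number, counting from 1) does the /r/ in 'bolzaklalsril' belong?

Vowels present: o, a, a, i; each is a nucleus, giving 4 syllables.
σ1/σ2 boundary: cluster /lz/ — the longest permitted-onset suffix is /z/; onset = /z/, preceding coda = /l/.
σ2/σ3 boundary: cluster /kl/ — /kl/ is itself a permitted onset, so the whole cluster goes right; preceding coda = ∅.
σ3/σ4 boundary: /lsr/; trying suffixes from longest down, /sr/ is the first permitted one, so coda /l/ | onset /sr/.
Result: bol.za.klal.sril.
The /r/ is in the onset of syllable 4 (/sril/).

4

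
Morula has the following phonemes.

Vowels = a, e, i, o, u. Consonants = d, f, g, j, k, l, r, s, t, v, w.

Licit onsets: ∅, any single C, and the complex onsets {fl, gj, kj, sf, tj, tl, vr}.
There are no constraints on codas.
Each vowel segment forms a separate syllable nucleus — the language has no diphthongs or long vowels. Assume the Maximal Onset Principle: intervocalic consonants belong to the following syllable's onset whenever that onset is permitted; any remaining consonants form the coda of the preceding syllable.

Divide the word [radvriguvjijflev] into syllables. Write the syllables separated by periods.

rad.vri.guv.jij.flev

Nuclei (vowels): a, i, u, i, e → 5 syllables.
/a…i/ gap (V1→V2): /dvr/; trying suffixes from longest down, /vr/ is the first permitted one, so coda /d/ | onset /vr/.
/i…u/ gap (V2→V3): /g/ is a single consonant, so it becomes the next onset.
/u…i/ gap (V3→V4): /vj/; trying suffixes from longest down, /j/ is the first permitted one, so coda /v/ | onset /j/.
/i…e/ gap (V4→V5): /jfl/; trying suffixes from longest down, /fl/ is the first permitted one, so coda /j/ | onset /fl/.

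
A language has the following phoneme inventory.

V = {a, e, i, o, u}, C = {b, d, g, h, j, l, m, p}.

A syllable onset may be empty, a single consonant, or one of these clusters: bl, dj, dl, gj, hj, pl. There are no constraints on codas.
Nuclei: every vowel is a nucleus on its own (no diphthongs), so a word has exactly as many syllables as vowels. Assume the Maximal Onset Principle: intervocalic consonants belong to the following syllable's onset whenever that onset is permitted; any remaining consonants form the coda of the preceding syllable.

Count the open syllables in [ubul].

Nuclei (vowels): u, u → 2 syllables.
Between /u/ (V1) and /u/ (V2): /b/ is a single consonant, so it becomes the next onset.
Putting it together: u.bul.
Classifying each syllable: /u/ (open), /bul/ (closed).
Open syllables: 1.

1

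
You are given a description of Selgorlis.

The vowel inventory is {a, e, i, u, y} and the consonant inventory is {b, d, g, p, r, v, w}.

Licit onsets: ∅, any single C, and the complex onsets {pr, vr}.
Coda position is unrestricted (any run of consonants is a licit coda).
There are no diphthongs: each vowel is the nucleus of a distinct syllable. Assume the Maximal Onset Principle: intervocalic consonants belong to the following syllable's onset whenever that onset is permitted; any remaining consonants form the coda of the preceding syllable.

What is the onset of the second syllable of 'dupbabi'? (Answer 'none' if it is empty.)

Vowels present: u, a, i; each is a nucleus, giving 3 syllables.
V1 /u/ – V2 /a/: /pb/ splits as /p/ + /b/ (/b/ is the longest suffix that is a licit onset).
V2 /a/ – V3 /i/: /b/ is a single consonant, so it becomes the next onset.
Result: dup.ba.bi.
Syllable 2 is /ba/: onset /b/, nucleus /a/, coda ∅.

b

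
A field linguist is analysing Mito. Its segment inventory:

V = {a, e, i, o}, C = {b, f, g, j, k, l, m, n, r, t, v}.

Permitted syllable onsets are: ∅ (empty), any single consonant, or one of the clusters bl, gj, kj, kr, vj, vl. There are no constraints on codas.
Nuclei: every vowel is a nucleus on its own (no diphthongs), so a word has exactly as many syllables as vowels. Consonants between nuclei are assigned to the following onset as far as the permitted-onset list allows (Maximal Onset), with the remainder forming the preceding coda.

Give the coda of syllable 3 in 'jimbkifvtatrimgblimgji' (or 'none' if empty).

t

Vowels present: i, i, a, i, i, i; each is a nucleus, giving 6 syllables.
V1 /i/ – V2 /i/: /mbk/ splits as /mb/ + /k/ (/k/ is the longest suffix that is a licit onset).
V2 /i/ – V3 /a/: /fvt/; trying suffixes from longest down, /t/ is the first permitted one, so coda /fv/ | onset /t/.
V3 /a/ – V4 /i/: /tr/ — longest licit onset from the right is /r/, leaving /t/ as coda.
V4 /i/ – V5 /i/: cluster /mgbl/ — the longest permitted-onset suffix is /bl/; onset = /bl/, preceding coda = /mg/.
V5 /i/ – V6 /i/: /mgj/ splits as /m/ + /gj/ (/gj/ is the longest suffix that is a licit onset).
Result: jimb.kifv.tat.rimg.blim.gji.
Syllable 3 is /tat/: onset /t/, nucleus /a/, coda /t/.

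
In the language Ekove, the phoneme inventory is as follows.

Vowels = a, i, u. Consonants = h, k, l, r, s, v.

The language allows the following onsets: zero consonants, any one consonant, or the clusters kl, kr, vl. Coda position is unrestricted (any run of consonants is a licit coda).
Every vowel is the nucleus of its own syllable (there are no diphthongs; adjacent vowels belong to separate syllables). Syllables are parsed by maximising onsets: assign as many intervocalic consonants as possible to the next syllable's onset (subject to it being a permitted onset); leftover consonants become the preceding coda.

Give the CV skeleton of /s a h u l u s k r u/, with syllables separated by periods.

CV.CV.CVC.CCV

The vowels are a, u, u, u — 4 nuclei, so 4 syllables.
Between /a/ (V1) and /u/ (V2): just /h/ — single C goes to the following onset.
Between /u/ (V2) and /u/ (V3): just /l/ — single C goes to the following onset.
Between /u/ (V3) and /u/ (V4): /skr/ — longest licit onset from the right is /kr/, leaving /s/ as coda.
Result: sa.hu.lus.kru.
Mapping each syllable to C/V: /sa/ → CV, /hu/ → CV, /lus/ → CVC, /kru/ → CCV.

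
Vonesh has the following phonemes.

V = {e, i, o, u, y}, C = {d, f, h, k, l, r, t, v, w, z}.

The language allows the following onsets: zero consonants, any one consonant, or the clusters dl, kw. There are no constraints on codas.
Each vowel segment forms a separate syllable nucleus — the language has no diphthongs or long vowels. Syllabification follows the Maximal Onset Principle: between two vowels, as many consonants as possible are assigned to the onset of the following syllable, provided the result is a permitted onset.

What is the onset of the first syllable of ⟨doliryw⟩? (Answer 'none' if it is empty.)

Vowels present: o, i, y; each is a nucleus, giving 3 syllables.
/o…i/ gap (V1→V2): just /l/ — single C goes to the following onset.
/i…y/ gap (V2→V3): /r/ → onset of the next syllable (single consonants are always licit onsets).
So the parse is do.li.ryw.
Syllable 1 is /do/: onset /d/, nucleus /o/, coda ∅.

d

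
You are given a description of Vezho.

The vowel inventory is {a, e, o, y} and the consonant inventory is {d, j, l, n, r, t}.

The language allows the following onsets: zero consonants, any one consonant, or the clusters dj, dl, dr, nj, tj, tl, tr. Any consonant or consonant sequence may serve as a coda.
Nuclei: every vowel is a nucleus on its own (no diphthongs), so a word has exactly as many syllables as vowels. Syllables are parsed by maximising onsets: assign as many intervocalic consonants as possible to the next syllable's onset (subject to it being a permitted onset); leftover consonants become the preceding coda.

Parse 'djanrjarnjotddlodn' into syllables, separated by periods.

djanr.jar.njotd.dlodn

Vowels present: a, a, o, o; each is a nucleus, giving 4 syllables.
V1 /a/ – V2 /a/: /nrj/ splits as /nr/ + /j/ (/j/ is the longest suffix that is a licit onset).
V2 /a/ – V3 /o/: cluster /rnj/ — the longest permitted-onset suffix is /nj/; onset = /nj/, preceding coda = /r/.
V3 /o/ – V4 /o/: /tddl/ splits as /td/ + /dl/ (/dl/ is the longest suffix that is a licit onset).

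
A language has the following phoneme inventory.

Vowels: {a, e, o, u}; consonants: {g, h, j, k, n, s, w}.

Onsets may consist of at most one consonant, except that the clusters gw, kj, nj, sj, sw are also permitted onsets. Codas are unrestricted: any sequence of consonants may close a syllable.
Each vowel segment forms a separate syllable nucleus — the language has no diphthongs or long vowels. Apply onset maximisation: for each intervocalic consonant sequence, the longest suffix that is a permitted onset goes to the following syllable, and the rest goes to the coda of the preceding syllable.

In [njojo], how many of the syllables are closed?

Vowels present: o, o; each is a nucleus, giving 2 syllables.
σ1/σ2 boundary: /j/ is a single consonant, so it becomes the next onset.
Putting it together: njo.jo.
Classifying each syllable: /njo/ (open), /jo/ (open).
Closed syllables: 0.

0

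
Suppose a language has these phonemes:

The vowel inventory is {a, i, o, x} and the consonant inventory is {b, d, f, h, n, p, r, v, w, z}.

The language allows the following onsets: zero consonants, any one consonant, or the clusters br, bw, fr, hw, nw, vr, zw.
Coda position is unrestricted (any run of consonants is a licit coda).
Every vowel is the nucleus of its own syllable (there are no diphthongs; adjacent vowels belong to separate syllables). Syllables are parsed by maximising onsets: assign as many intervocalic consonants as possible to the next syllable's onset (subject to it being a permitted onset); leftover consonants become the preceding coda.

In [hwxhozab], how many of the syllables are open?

Vowels present: x, o, a; each is a nucleus, giving 3 syllables.
σ1/σ2 boundary: just /h/ — single C goes to the following onset.
σ2/σ3 boundary: just /z/ — single C goes to the following onset.
So the parse is hwx.ho.zab.
Classifying each syllable: /hwx/ (open), /ho/ (open), /zab/ (closed).
Open syllables: 2.

2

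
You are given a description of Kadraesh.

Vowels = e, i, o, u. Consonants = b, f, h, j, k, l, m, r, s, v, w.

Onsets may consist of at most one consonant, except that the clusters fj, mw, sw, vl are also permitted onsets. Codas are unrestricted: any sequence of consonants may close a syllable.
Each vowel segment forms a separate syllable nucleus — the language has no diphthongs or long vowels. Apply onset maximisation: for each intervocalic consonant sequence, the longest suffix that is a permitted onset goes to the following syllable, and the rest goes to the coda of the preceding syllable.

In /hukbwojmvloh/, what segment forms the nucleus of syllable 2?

The vowels are u, o, o — 3 nuclei, so 3 syllables.
The second nucleus (vowel 2 from the left) is /o/.

o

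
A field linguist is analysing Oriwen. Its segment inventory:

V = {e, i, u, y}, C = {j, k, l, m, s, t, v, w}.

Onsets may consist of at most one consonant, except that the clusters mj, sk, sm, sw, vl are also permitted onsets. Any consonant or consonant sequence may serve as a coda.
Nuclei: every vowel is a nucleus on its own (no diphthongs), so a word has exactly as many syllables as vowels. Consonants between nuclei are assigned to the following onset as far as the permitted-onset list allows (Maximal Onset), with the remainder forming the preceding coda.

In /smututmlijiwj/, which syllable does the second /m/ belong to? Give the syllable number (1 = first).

2

The vowels are u, u, i, i — 4 nuclei, so 4 syllables.
Between /u/ (V1) and /u/ (V2): /t/ is a single consonant, so it becomes the next onset.
Between /u/ (V2) and /i/ (V3): /tml/ — longest licit onset from the right is /l/, leaving /tm/ as coda.
Between /i/ (V3) and /i/ (V4): just /j/ — single C goes to the following onset.
Putting it together: smu.tutm.li.jiwj.
The second /m/ is in the coda of syllable 2 (/tutm/).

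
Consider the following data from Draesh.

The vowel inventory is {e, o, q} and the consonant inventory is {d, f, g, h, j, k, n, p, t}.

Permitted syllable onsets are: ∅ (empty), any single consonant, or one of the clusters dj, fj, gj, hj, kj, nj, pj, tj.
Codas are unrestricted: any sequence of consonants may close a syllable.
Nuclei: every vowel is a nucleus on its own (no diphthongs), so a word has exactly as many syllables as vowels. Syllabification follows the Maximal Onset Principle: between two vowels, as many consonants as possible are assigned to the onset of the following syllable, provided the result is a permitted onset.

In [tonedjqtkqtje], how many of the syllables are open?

4

Nuclei (vowels): o, e, q, q, e → 5 syllables.
σ1/σ2 boundary: just /n/ — single C goes to the following onset.
σ2/σ3 boundary: /dj/ is a licit onset in full, so it all attaches to the next syllable.
σ3/σ4 boundary: cluster /tk/ — the longest permitted-onset suffix is /k/; onset = /k/, preceding coda = /t/.
σ4/σ5 boundary: cluster /tj/ — /tj/ is itself a permitted onset, so the whole cluster goes right; preceding coda = ∅.
So the parse is to.ne.djqt.kq.tje.
Classifying each syllable: /to/ (open), /ne/ (open), /djqt/ (closed), /kq/ (open), /tje/ (open).
Open syllables: 4.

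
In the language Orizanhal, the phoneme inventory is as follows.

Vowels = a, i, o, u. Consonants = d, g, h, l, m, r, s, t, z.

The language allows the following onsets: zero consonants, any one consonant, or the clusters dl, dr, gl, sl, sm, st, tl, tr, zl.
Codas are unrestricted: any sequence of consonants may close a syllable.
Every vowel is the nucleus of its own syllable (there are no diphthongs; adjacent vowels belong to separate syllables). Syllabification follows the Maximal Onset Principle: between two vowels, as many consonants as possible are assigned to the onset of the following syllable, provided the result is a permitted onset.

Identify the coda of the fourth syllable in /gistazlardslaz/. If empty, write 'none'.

The vowels are i, a, a, a — 4 nuclei, so 4 syllables.
Between /i/ (V1) and /a/ (V2): /st/ — entire cluster is a permitted onset → onset /st/, coda ∅.
Between /a/ (V2) and /a/ (V3): /zl/ — entire cluster is a permitted onset → onset /zl/, coda ∅.
Between /a/ (V3) and /a/ (V4): cluster /rdsl/ — the longest permitted-onset suffix is /sl/; onset = /sl/, preceding coda = /rd/.
Syllabification: gi.sta.zlard.slaz.
Syllable 4 is /slaz/: onset /sl/, nucleus /a/, coda /z/.

z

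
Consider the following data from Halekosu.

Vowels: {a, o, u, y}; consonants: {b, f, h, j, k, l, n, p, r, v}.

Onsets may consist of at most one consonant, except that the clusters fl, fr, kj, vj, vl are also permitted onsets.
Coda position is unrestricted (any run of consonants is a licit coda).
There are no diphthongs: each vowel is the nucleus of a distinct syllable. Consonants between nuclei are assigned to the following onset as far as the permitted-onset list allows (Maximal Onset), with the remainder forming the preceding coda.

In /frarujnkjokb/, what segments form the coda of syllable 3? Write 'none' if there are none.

The vowels are a, u, o — 3 nuclei, so 3 syllables.
V1 /a/ – V2 /u/: /r/ is a single consonant, so it becomes the next onset.
V2 /u/ – V3 /o/: /jnkj/ — longest licit onset from the right is /kj/, leaving /jn/ as coda.
So the parse is fra.rujn.kjokb.
Syllable 3 is /kjokb/: onset /kj/, nucleus /o/, coda /kb/.

kb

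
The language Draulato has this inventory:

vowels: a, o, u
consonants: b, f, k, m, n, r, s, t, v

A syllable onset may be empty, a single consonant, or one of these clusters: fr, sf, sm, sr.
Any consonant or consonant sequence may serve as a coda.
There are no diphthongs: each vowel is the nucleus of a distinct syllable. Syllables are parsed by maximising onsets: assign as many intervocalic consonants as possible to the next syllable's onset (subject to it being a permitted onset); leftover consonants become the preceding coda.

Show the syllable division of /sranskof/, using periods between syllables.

srans.kof

The vowels are a, o — 2 nuclei, so 2 syllables.
/a…o/ gap (V1→V2): /nsk/ — longest licit onset from the right is /k/, leaving /ns/ as coda.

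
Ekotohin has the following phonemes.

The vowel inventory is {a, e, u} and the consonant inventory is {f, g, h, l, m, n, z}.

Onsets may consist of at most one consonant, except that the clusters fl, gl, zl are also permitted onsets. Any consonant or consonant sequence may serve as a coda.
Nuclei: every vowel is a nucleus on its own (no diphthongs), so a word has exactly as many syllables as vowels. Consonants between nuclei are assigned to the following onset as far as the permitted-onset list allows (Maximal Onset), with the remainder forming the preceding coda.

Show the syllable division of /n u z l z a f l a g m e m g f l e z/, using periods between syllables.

nuzl.za.flag.memg.flez

The vowels are u, a, a, e, e — 5 nuclei, so 5 syllables.
Between /u/ (V1) and /a/ (V2): /zlz/; trying suffixes from longest down, /z/ is the first permitted one, so coda /zl/ | onset /z/.
Between /a/ (V2) and /a/ (V3): /fl/ — entire cluster is a permitted onset → onset /fl/, coda ∅.
Between /a/ (V3) and /e/ (V4): /gm/ splits as /g/ + /m/ (/m/ is the longest suffix that is a licit onset).
Between /e/ (V4) and /e/ (V5): /mgfl/; trying suffixes from longest down, /fl/ is the first permitted one, so coda /mg/ | onset /fl/.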